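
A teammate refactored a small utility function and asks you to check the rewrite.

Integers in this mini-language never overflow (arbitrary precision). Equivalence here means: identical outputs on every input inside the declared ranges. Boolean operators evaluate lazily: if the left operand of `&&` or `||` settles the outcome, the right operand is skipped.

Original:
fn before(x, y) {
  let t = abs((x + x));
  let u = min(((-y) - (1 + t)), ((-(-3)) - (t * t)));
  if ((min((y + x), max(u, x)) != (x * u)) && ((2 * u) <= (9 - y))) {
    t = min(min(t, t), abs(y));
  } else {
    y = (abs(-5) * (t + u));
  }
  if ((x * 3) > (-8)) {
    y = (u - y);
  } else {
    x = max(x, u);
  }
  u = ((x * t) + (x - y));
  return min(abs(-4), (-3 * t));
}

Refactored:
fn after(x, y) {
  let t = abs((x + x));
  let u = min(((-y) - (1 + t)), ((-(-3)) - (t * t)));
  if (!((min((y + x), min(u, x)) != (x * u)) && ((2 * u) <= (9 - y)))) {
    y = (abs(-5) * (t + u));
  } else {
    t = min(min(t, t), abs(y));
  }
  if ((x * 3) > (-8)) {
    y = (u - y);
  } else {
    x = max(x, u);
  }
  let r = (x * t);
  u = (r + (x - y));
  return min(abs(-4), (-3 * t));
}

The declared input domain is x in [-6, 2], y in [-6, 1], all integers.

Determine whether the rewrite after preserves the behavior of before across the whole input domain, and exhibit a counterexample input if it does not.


Not equivalent: x=1, y=-1 separates them (-3 vs -6).
before: t = 2; u = -2; ((min((y + x), max(u, x)) != (x * u)) && ((2 * u) <= (9 - y))) -> true; t = 1; ((x * 3) > (-8)) -> true; y = -1; u = 3; return -3
after: t = 2; u = -2; (!((min((y + x), min(u, x)) != (x * u)) && ((2 * u) <= (9 - y)))) -> true; y = 0; ((x * 3) > (-8)) -> true; y = -2; r = 2; u = 5; return -6
verdict: not equivalent; witness: x=1, y=-1


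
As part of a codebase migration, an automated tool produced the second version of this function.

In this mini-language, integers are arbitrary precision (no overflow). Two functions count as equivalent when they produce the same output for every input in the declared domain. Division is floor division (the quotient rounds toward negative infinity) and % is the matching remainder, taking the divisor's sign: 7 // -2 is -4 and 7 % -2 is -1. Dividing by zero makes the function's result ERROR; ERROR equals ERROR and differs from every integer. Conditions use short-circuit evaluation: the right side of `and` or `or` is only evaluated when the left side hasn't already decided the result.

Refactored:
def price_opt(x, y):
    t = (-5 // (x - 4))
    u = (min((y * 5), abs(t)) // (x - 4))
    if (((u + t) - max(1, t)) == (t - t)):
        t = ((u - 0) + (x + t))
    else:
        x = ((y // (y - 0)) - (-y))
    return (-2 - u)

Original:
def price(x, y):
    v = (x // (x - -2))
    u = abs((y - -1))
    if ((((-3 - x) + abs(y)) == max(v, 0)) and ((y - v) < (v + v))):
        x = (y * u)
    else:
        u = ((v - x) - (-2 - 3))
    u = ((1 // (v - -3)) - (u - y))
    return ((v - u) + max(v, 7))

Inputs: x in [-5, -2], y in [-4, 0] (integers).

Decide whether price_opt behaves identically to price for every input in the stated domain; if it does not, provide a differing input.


Run the pair on x=-5, y=-4.
price: v=1, then u=3, then ((((-3 - x) + abs(y)) == max(v, 0)) and ((y - v) < (v + v))) is false, then u=11, then u=-15, then returns 23
price_opt: t=0, then u=2, then (((u + t) - max(1, t)) == (t - t)) is false, then x=-3, then returns -4
23 vs -4 — the two versions disagree here.
verdict: not equivalent; witness: x=-5, y=-4


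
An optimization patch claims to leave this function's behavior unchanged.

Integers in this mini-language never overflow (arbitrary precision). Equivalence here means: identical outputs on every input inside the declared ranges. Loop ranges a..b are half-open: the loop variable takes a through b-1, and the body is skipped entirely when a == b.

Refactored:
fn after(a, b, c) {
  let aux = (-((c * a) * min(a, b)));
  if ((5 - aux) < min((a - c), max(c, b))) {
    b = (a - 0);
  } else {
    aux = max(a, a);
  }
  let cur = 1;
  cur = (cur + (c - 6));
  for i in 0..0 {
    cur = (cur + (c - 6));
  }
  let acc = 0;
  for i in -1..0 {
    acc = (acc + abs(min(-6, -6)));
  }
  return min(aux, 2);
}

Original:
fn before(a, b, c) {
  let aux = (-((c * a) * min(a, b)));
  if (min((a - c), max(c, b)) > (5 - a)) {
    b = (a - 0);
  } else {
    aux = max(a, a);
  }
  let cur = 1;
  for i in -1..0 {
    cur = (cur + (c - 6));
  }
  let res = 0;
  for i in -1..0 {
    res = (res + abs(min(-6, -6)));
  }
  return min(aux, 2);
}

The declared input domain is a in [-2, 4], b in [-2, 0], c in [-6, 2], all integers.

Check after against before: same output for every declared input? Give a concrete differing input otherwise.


These are not equivalent — on a=-2, b=-2, c=-6 the outputs split (-2 vs 2).
before: aux becomes 24; next (min((a - c), max(c, b)) > (5 - a)) evaluates to false; next aux becomes -2; next cur becomes 1; next at i=-1:; next cur becomes -11; next res becomes 0; next at i=-1:; next res becomes 6; next final value -2
after: aux becomes 24; next ((5 - aux) < min((a - c), max(c, b))) evaluates to true; next b becomes -2; next cur becomes 1; next cur becomes -11; next i never enters its loop body; next acc becomes 0; next at i=-1:; next acc becomes 6; next final value 2
verdict: not equivalent; witness: a=-2, b=-2, c=-6


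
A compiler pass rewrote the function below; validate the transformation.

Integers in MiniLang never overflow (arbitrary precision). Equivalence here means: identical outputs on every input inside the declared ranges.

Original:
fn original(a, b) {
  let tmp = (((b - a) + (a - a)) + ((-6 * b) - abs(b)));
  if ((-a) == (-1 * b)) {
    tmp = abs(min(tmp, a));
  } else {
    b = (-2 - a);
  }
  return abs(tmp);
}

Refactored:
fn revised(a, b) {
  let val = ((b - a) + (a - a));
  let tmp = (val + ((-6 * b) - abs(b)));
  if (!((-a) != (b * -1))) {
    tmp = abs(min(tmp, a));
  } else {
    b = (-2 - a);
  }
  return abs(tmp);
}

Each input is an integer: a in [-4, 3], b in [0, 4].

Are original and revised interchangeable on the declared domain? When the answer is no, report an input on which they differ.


Side by side, the visible changes include: local variable names differ, and statement counts differ, and comparison usage differs, and boolean connective usage differs.
As a probe, take a=2, b=0: original runs tmp=-2, then ((-a) == (-1 * b)) is false, then b=-4, then returns 2; revised runs val=-2, then tmp=-2, then (!((-a) != (b * -1))) is false, then b=-4, then returns 2; both end at 2.
Every one of the 40 inputs gives matching results.
verdict: equivalent


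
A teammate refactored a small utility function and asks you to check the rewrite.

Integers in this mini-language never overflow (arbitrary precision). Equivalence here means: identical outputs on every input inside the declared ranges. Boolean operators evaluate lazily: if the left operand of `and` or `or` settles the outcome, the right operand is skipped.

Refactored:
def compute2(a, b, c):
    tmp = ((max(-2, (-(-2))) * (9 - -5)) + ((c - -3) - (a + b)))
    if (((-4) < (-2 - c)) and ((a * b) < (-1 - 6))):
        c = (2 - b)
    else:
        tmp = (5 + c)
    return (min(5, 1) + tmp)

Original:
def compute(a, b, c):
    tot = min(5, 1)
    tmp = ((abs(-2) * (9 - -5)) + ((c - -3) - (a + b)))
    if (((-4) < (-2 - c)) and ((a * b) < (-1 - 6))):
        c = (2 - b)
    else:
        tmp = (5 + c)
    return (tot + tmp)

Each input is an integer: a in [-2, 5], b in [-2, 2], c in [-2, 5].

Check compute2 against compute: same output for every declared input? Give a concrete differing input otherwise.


This is a faithful refactor — constant usage differs, plus min/max/abs usage differs, plus statement counts differ, plus local variable names differ, but the computed results match everywhere.
One worked example (a=0, b=-2, c=3) — compute: tot=1, then tmp=36, then (((-4) < (-2 - c)) and ((a * b) < (-1 - 6))) is false, then tmp=8, then returns 9; compute2: tmp=36, then (((-4) < (-2 - c)) and ((a * b) < (-1 - 6))) is false, then tmp=8, then returns 9; agreement on 9.
Sweeping the whole domain (320 inputs) finds no disagreement.
verdict: equivalent


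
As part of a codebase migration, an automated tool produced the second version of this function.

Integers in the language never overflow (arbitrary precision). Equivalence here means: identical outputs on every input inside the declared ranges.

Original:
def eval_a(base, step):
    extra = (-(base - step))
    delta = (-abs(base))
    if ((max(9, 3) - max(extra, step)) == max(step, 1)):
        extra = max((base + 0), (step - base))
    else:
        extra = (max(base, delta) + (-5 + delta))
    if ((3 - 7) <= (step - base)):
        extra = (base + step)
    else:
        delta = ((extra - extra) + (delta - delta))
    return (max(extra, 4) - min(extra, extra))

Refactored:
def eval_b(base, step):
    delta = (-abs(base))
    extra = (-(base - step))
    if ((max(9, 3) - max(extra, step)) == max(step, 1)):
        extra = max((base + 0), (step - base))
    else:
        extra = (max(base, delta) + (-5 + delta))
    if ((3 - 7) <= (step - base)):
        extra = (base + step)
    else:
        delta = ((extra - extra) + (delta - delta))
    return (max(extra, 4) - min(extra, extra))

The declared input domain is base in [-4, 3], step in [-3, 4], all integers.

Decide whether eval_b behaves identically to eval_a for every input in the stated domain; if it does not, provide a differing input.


Equivalent — the differences include same computation, different form, yet no declared input distinguishes the two.
Spot check at base=-3, step=3 — eval_a: extra := 6 | delta := -3 | ((max(9, 3) - max(extra, step)) == max(step, 1)): true | extra := 6 | ((3 - 7) <= (step - base)): true | extra := 0 | result 4. eval_b: delta := -3 | extra := 6 | ((max(9, 3) - max(extra, step)) == max(step, 1)): true | extra := 6 | ((3 - 7) <= (step - base)): true | extra := 0 | result 4. Both give 4.
Across all 64 domain points the two functions coincide.
verdict: equivalent


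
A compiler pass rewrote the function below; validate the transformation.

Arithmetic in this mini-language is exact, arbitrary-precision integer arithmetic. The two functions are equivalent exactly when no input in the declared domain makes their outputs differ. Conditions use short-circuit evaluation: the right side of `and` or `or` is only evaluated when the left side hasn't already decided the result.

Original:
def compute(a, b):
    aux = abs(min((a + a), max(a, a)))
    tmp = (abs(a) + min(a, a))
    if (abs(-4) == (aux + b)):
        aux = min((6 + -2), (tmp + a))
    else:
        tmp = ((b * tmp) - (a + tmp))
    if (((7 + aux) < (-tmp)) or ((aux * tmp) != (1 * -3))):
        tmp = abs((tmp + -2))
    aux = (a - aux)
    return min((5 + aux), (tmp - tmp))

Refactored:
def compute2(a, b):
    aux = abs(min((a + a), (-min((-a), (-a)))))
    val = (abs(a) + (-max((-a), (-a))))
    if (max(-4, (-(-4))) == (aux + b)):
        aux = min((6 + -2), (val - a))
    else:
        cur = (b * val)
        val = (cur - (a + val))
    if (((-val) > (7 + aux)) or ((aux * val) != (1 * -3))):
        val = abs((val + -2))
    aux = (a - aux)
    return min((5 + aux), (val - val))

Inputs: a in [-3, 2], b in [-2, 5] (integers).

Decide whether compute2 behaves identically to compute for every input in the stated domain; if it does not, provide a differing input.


Not equivalent: a=-3, b=-2 separates them (0 vs -1).
compute: aux := 6 | tmp := 0 | (abs(-4) == (aux + b)): true | aux := -3 | (((7 + aux) < (-tmp)) or ((aux * tmp) != (1 * -3))): true | tmp := 2 | aux := 0 | result 0
compute2: aux := 6 | val := 0 | (max(-4, (-(-4))) == (aux + b)): true | aux := 3 | (((-val) > (7 + aux)) or ((aux * val) != (1 * -3))): true | val := 2 | aux := -6 | result -1
verdict: not equivalent; witness: a=-3, b=-2


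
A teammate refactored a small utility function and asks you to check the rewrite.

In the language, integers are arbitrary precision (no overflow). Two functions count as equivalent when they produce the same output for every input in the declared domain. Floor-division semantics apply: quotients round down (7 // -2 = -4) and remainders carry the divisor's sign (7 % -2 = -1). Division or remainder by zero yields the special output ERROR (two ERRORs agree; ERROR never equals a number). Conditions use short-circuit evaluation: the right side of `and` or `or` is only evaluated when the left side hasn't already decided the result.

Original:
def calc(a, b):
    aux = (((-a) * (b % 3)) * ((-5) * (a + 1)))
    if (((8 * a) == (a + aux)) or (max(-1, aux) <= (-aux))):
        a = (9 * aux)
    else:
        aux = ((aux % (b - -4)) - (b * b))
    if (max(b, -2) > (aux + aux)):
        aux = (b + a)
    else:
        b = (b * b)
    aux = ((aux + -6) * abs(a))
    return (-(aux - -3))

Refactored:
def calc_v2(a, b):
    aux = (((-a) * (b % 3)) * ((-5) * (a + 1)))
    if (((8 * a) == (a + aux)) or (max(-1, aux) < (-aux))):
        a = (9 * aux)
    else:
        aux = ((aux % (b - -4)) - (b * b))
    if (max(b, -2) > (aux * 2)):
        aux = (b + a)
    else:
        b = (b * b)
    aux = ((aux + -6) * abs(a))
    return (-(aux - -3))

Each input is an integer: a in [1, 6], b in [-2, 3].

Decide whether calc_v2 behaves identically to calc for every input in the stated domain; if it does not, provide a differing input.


Take a=1, b=0.
calc: aux = 0; (((8 * a) == (a + aux)) or (max(-1, aux) <= (-aux))) -> true; a = 0; (max(b, -2) > (aux + aux)) -> false; b = 0; aux = 0; return -3
calc_v2: aux = 0; (((8 * a) == (a + aux)) or (max(-1, aux) < (-aux))) -> false; aux = 0; (max(b, -2) > (aux * 2)) -> false; b = 0; aux = -6; return 3
-3 != 3, so the rewrite changes behavior.
verdict: not equivalent; witness: a=1, b=0


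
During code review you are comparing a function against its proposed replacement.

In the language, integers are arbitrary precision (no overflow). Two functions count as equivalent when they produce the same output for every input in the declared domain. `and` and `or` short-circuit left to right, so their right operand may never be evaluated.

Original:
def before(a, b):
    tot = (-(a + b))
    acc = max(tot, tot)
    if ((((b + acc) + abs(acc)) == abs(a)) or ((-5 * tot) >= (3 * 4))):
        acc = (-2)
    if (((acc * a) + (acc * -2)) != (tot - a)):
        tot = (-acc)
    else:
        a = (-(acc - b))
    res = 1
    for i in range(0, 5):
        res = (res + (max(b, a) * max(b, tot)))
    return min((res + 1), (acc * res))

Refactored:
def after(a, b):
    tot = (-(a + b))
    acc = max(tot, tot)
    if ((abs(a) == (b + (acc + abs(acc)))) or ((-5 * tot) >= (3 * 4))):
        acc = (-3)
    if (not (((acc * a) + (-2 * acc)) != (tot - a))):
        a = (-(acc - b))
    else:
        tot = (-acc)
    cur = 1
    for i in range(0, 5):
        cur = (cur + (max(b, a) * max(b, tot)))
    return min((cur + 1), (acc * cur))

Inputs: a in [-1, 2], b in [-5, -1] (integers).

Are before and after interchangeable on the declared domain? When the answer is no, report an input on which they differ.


Input a=1, b=-3: -22 from before versus -48 from after.
verdict: not equivalent; witness: a=1, b=-3


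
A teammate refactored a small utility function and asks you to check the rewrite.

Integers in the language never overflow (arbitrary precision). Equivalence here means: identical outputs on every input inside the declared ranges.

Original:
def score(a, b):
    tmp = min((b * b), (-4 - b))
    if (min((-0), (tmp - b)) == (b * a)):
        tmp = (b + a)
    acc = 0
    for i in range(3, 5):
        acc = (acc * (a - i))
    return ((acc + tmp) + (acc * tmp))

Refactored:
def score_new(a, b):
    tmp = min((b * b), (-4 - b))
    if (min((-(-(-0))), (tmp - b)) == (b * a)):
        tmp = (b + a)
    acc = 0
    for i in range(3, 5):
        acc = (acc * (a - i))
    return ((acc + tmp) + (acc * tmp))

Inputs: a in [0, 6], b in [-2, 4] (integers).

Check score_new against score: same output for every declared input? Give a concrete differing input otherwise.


Equivalent — the differences include same computation, different form, yet no declared input distinguishes the two.
Spot check at a=4, b=1 — score: tmp := -5 | (min((-0), (tmp - b)) == (b * a)): false | acc := 0 | iter i=3: | acc := 0 | iter i=4: | acc := 0 | result -5. score_new: tmp := -5 | (min((-(-(-0))), (tmp - b)) == (b * a)): false | acc := 0 | iter i=3: | acc := 0 | iter i=4: | acc := 0 | result -5. Both give -5.
Checked all 49 inputs in the declared domain: the outputs agree on every one.
verdict: equivalent


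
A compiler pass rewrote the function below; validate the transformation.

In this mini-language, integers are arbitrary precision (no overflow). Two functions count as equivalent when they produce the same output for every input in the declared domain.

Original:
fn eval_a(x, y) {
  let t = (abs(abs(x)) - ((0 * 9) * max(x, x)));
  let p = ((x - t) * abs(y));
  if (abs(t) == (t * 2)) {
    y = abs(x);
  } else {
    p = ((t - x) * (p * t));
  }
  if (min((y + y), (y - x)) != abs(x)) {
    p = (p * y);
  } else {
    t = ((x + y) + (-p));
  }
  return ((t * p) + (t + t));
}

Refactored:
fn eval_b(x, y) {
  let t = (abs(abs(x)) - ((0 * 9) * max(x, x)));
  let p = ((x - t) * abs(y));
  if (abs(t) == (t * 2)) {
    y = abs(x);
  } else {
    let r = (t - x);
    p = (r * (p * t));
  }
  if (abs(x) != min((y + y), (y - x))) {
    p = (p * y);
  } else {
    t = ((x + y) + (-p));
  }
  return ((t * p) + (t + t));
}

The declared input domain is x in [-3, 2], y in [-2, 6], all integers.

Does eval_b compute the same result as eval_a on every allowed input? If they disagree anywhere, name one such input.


Equivalent — the differences include local variable names differ, statement counts differ, yet no declared input distinguishes the two.
One worked example (x=0, y=0) — eval_a: t=0, then p=0, then (abs(t) == (t * 2)) is true, then y=0, then (min((y + y), (y - x)) != abs(x)) is false, then t=0, then returns 0; eval_b: t=0, then p=0, then (abs(t) == (t * 2)) is true, then y=0, then (abs(x) != min((y + y), (y - x))) is false, then t=0, then returns 0; agreement on 0.
Across all 54 domain points the two functions coincide.
verdict: equivalent


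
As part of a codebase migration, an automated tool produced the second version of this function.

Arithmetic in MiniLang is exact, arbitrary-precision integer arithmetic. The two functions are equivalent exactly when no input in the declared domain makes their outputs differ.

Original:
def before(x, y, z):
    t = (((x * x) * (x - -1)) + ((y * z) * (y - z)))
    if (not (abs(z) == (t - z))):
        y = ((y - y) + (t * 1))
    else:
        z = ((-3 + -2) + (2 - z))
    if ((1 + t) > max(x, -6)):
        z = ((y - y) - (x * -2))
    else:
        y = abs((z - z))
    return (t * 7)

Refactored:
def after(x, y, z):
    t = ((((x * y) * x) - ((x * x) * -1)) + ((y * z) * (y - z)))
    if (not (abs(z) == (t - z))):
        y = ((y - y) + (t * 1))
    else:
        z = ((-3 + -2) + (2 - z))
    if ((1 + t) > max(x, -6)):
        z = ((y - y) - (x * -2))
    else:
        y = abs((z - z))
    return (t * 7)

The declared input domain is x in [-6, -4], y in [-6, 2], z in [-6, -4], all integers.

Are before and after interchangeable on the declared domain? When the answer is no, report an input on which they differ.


Run the pair on x=-6, y=-5, z=-6.
before: t = -150; (not (abs(z) == (t - z))) -> true; y = -150; ((1 + t) > max(x, -6)) -> false; y = 0; return -1050
after: t = -114; (not (abs(z) == (t - z))) -> true; y = -114; ((1 + t) > max(x, -6)) -> false; y = 0; return -798
-1050 and -798 differ, so these are not the same function on this domain.
verdict: not equivalent; witness: x=-6, y=-5, z=-6


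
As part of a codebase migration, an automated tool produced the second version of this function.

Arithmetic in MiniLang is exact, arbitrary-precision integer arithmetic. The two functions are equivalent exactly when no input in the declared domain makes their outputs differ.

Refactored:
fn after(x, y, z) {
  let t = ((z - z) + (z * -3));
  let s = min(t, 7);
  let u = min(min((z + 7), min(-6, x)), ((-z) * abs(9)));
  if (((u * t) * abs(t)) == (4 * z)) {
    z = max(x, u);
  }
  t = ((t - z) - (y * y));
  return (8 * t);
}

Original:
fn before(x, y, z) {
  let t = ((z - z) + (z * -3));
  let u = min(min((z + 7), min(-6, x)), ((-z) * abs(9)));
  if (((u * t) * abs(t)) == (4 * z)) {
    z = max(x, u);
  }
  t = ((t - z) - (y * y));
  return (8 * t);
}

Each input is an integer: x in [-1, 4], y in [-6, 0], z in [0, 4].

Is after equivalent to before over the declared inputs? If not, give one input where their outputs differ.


Comparing the listings, the differences include: statement counts differ, and min/max/abs usage differs, and constant usage differs, and local variable names differ.
As a probe, take x=2, y=-6, z=3: before runs t=-9, then u=-27, then (((u * t) * abs(t)) == (4 * z)) is false, then t=-48, then returns -384; after runs t=-9, then s=-9, then u=-27, then (((u * t) * abs(t)) == (4 * z)) is false, then t=-48, then returns -384; both end at -384.
Across all 210 domain points the two functions coincide.
verdict: equivalent


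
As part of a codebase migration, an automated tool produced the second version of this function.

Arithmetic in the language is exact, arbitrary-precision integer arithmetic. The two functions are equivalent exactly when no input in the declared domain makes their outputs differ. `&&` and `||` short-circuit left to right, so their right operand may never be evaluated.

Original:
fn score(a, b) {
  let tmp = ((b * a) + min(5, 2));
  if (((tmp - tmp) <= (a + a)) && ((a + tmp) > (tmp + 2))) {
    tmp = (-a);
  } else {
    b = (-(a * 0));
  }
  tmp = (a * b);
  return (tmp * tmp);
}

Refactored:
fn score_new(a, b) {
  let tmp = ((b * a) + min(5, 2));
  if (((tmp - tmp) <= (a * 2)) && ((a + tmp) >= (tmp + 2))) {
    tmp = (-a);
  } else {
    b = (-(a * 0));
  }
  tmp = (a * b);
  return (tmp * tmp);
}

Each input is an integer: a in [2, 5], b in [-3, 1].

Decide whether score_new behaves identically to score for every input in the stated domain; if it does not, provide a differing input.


Evaluate both at a=2, b=-3.
score: tmp becomes -4; next (((tmp - tmp) <= (a + a)) && ((a + tmp) > (tmp + 2))) evaluates to false; next b becomes 0; next tmp becomes 0; next final value 0
score_new: tmp becomes -4; next (((tmp - tmp) <= (a * 2)) && ((a + tmp) >= (tmp + 2))) evaluates to true; next tmp becomes -2; next tmp becomes -6; next final value 36
0 vs 36 — the two versions disagree here.
verdict: not equivalent; witness: a=2, b=-3


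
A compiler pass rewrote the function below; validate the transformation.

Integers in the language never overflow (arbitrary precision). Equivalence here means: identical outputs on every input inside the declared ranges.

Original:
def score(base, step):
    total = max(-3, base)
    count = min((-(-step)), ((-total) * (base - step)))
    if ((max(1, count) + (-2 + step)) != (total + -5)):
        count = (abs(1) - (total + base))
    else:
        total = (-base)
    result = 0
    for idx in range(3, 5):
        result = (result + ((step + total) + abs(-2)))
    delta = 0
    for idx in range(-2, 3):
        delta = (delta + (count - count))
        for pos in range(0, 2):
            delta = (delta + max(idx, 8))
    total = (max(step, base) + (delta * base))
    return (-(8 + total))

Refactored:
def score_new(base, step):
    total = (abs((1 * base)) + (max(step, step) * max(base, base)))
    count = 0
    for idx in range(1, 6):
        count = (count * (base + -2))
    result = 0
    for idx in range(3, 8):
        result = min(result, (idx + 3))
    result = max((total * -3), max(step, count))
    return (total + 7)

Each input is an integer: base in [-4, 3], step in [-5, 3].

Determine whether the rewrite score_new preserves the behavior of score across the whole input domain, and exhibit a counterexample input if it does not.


Evaluate both at base=-4, step=-5.
score: total = -3; count = -5; ((max(1, count) + (-2 + step)) != (total + -5)) -> true; count = 8; result = 0; [idx=3]; result = -6; [idx=4]; result = -12; delta = 0; [idx=-2]; delta = 0; [pos=0]; delta = 8; [pos=1]; delta = 16; [idx=-1]; delta = 16; [pos=0]; delta = 24; [pos=1]; delta = 32; [idx=0]; delta = 32; [pos=0]; delta = 40; [pos=1]; delta = 48; [idx=1]; delta = 48; [pos=0]; delta = 56; [pos=1]; delta = 64; [idx=2]; delta = 64; [pos=0]; delta = 72; [pos=1]; delta = 80; total = -324; return 316
score_new: total = 24; count = 0; [idx=1]; count = 0; [idx=2]; count = 0; [idx=3]; count = 0; [idx=4]; count = 0; [idx=5]; count = 0; result = 0; [idx=3]; result = 0; [idx=4]; result = 0; [idx=5]; result = 0; [idx=6]; result = 0; [idx=7]; result = 0; result = 0; return 31
316 against 31: the behavior changed.
verdict: not equivalent; witness: base=-4, step=-5


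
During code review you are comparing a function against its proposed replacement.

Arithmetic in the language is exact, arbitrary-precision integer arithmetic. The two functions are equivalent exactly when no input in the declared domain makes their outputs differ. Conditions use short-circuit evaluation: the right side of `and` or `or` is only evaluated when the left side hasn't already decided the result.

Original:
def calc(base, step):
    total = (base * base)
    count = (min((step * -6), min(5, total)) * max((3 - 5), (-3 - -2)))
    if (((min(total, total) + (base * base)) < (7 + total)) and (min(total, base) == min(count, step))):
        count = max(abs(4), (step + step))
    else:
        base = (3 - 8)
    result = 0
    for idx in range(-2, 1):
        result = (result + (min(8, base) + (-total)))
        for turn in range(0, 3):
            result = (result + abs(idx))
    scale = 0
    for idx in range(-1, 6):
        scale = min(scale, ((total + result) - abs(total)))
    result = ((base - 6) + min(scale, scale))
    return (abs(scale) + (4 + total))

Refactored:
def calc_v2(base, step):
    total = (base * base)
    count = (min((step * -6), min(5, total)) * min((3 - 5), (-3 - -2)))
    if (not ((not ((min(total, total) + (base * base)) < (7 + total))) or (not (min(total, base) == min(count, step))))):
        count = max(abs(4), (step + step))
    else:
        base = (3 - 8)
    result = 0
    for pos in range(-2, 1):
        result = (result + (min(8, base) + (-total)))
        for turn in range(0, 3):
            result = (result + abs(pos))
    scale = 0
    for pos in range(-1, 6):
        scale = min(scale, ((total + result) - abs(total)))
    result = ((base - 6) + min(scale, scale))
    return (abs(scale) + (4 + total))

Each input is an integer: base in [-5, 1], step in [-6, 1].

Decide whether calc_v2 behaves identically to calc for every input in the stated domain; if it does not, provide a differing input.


There is a counterexample at base=-1, step=-1: 5 on one side, 14 on the other.
calc: total=1, then count=-1, then (((min(total, total) + (base * base)) < (7 + total)) and (min(total, base) == min(count, step))) is true, then count=4, then result=0, then (idx=-2), then result=-2, then (turn=0), then result=0, then (turn=1), then result=2, then (turn=2), then result=4, then (idx=-1), then result=2, then (turn=0), then result=3, then (turn=1), then result=4, then (turn=2), then result=5, then (idx=0), then result=3, then (turn=0), then result=3, then (turn=1), then result=3, then (turn=2), then result=3, then scale=0, then (idx=-1), then scale=0, then (idx=0), then scale=0, then (idx=1), then scale=0, then (idx=2), then scale=0, then (idx=3), then scale=0, then (idx=4), then scale=0, then (idx=5), then scale=0, then result=-7, then returns 5
calc_v2: total=1, then count=-2, then (not ((not ((min(total, total) + (base * base)) < (7 + total))) or (not (min(total, base) == min(count, step))))) is false, then base=-5, then result=0, then (pos=-2), then result=-6, then (turn=0), then result=-4, then (turn=1), then result=-2, then (turn=2), then result=0, then (pos=-1), then result=-6, then (turn=0), then result=-5, then (turn=1), then result=-4, then (turn=2), then result=-3, then (pos=0), then result=-9, then (turn=0), then result=-9, then (turn=1), then result=-9, then (turn=2), then result=-9, then scale=0, then (pos=-1), then scale=-9, then (pos=0), then scale=-9, then (pos=1), then scale=-9, then (pos=2), then scale=-9, then (pos=3), then scale=-9, then (pos=4), then scale=-9, then (pos=5), then scale=-9, then result=-20, then returns 14
verdict: not equivalent; witness: base=-1, step=-1


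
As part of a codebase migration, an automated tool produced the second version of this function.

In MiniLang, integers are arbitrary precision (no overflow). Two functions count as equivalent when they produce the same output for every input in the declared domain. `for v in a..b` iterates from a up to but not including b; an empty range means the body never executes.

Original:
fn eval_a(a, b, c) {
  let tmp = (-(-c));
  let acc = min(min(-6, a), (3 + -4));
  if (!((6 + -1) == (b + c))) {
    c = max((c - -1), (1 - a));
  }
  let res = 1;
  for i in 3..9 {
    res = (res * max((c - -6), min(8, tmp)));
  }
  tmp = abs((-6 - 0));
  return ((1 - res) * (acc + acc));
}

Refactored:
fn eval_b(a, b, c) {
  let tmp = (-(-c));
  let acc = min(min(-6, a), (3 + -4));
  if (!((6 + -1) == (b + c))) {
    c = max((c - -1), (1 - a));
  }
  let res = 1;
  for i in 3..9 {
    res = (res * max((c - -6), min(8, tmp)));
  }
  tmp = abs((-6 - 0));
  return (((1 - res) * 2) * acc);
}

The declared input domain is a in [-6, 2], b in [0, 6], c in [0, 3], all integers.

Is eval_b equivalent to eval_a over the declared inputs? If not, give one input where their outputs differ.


Although constant usage differs; and arithmetic usage differs, 252/252 inputs agree.
verdict: equivalent


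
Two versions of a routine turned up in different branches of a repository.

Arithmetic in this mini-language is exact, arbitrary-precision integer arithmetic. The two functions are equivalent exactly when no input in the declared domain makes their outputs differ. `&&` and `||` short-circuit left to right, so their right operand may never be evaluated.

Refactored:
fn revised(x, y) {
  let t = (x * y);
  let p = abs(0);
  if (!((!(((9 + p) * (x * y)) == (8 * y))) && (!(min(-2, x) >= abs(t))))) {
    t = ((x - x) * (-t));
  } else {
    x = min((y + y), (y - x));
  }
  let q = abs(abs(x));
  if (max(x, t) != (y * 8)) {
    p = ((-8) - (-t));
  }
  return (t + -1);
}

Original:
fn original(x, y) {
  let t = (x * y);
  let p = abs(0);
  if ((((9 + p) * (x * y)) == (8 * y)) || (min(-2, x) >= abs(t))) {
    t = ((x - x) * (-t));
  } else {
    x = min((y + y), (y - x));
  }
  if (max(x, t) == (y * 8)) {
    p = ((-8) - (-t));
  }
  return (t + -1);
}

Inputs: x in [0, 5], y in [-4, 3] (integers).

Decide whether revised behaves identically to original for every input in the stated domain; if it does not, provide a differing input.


Equivalent. Although `(max(x, t) == (y * 8))` became `(max(x, t) != (y * 8))`, no input in the stated domain can expose it.
Checked all 48 inputs in the declared domain: the outputs agree on every one.
Spot check at x=2, y=0 — original: t = 0; p = 0; ((((9 + p) * (x * y)) == (8 * y)) || (min(-2, x) >= abs(t))) -> true; t = 0; (max(x, t) == (y * 8)) -> false; return -1. revised: t = 0; p = 0; (!((!(((9 + p) * (x * y)) == (8 * y))) && (!(min(-2, x) >= abs(t))))) -> true; t = 0; q = 2; (max(x, t) != (y * 8)) -> true; p = -8; return -1. Both give -1.
verdict: equivalent


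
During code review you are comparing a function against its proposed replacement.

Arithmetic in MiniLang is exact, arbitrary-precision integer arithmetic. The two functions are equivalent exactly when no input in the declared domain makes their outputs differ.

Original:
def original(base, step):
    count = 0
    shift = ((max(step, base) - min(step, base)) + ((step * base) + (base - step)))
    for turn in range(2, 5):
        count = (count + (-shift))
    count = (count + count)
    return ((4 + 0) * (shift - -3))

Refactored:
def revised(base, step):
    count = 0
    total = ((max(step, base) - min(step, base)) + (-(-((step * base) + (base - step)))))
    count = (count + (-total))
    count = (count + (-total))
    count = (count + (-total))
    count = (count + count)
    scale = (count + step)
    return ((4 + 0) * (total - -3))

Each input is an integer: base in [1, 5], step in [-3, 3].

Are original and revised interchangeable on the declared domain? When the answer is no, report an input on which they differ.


Reading the diff, among the changes: local variable names differ, loop structure differs, arithmetic usage differs, statement counts differ.
As a probe, take base=3, step=-3: original runs count=0, then shift=3, then (turn=2), then count=-3, then (turn=3), then count=-6, then (turn=4), then count=-9, then count=-18, then returns 24; revised runs count=0, then total=3, then count=-3, then count=-6, then count=-9, then count=-18, then scale=-21, then returns 24; both end at 24.
Checked all 35 inputs in the declared domain: the outputs agree on every one.
verdict: equivalent


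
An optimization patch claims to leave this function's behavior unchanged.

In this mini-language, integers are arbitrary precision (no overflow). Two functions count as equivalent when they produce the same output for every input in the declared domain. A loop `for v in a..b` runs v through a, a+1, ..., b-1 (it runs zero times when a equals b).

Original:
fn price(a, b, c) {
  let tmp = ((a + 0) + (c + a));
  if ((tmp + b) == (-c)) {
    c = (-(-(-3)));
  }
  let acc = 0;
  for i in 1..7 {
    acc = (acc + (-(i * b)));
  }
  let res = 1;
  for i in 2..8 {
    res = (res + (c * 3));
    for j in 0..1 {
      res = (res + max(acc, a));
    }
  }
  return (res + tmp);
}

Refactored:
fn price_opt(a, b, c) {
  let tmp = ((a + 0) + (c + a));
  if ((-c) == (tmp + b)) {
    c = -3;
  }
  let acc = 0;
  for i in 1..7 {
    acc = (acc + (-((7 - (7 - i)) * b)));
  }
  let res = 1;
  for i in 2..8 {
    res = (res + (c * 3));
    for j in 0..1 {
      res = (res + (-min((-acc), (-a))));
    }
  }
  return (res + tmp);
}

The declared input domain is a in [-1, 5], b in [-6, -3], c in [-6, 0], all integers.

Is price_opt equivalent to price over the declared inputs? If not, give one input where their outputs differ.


Equivalent — the differences include arithmetic usage differs, min/max/abs usage differs, constant usage differs, yet no declared input distinguishes the two.
Spot check at a=4, b=-4, c=-4 — price: tmp becomes 4; next ((tmp + b) == (-c)) evaluates to false; next acc becomes 0; next at i=1:; next acc becomes 4; next at i=2:; next acc becomes 12; next at i=3:; next acc becomes 24; next at i=4:; next acc becomes 40; next at i=5:; next acc becomes 60; next at i=6:; next acc becomes 84; next res becomes 1; next at i=2:; next res becomes -11; next at j=0:; next res becomes 73; next at i=3:; next res becomes 61; next at j=0:; next res becomes 145; next at i=4:; next res becomes 133; next at j=0:; next res becomes 217; next at i=5:; next res becomes 205; next at j=0:; next res becomes 289; next at i=6:; next res becomes 277; next at j=0:; next res becomes 361; next at i=7:; next res becomes 349; next at j=0:; next res becomes 433; next final value 437. price_opt: tmp becomes 4; next ((-c) == (tmp + b)) evaluates to false; next acc becomes 0; next at i=1:; next acc becomes 4; next at i=2:; next acc becomes 12; next at i=3:; next acc becomes 24; next at i=4:; next acc becomes 40; next at i=5:; next acc becomes 60; next at i=6:; next acc becomes 84; next res becomes 1; next at i=2:; next res becomes -11; next at j=0:; next res becomes 73; next at i=3:; next res becomes 61; next at j=0:; next res becomes 145; next at i=4:; next res becomes 133; next at j=0:; next res becomes 217; next at i=5:; next res becomes 205; next at j=0:; next res becomes 289; next at i=6:; next res becomes 277; next at j=0:; next res becomes 361; next at i=7:; next res becomes 349; next at j=0:; next res becomes 433; next final value 437. Both give 437.
An exhaustive pass over the 196 declared inputs shows identical outputs.
verdict: equivalent


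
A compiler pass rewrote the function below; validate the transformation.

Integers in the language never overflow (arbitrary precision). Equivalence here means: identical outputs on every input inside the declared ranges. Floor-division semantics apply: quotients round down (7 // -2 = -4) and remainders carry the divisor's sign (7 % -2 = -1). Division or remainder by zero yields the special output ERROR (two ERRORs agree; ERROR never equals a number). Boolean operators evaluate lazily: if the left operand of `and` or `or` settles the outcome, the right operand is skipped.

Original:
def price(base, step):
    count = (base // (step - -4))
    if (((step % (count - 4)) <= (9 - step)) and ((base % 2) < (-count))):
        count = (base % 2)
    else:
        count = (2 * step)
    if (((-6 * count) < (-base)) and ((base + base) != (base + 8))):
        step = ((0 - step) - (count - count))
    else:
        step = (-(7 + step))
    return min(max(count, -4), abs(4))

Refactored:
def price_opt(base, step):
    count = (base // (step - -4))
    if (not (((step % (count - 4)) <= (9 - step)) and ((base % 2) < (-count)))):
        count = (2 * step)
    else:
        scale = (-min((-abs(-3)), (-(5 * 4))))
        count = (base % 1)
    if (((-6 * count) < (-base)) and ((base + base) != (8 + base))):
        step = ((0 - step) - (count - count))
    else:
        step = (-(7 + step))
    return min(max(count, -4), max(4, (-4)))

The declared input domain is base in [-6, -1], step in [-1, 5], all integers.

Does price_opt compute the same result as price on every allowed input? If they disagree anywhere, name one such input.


Take base=-5, step=-1.
price: count becomes -2; next (((step % (count - 4)) <= (9 - step)) and ((base % 2) < (-count))) evaluates to true; next count becomes 1; next (((-6 * count) < (-base)) and ((base + base) != (base + 8))) evaluates to true; next step becomes 1; next final value 1
price_opt: count becomes -2; next (not (((step % (count - 4)) <= (9 - step)) and ((base % 2) < (-count)))) evaluates to false; next scale becomes 20; next count becomes 0; next (((-6 * count) < (-base)) and ((base + base) != (8 + base))) evaluates to true; next step becomes 1; next final value 0
1 against 0: the behavior changed.
verdict: not equivalent; witness: base=-5, step=-1


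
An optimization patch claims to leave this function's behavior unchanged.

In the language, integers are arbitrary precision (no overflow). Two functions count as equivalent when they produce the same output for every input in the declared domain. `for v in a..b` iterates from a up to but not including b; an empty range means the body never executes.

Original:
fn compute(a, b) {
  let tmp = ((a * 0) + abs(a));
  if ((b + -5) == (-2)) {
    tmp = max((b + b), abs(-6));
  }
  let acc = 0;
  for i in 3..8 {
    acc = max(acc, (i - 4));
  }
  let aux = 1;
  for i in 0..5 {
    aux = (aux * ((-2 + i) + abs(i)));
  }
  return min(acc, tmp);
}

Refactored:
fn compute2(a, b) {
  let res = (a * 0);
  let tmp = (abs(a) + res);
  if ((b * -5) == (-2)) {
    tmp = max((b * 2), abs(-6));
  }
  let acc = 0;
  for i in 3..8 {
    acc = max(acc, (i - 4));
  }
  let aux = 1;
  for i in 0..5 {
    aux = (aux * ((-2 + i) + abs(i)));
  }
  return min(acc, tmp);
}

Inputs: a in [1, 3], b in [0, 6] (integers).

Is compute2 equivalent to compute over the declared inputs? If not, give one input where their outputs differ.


There is a counterexample at a=1, b=3: 3 on one side, 1 on the other.
compute: tmp = 1; ((b + -5) == (-2)) -> true; tmp = 6; acc = 0; [i=3]; acc = 0; [i=4]; acc = 0; [i=5]; acc = 1; [i=6]; acc = 2; [i=7]; acc = 3; aux = 1; [i=0]; aux = -2; [i=1]; aux = 0; [i=2]; aux = 0; [i=3]; aux = 0; [i=4]; aux = 0; return 3
compute2: res = 0; tmp = 1; ((b * -5) == (-2)) -> false; acc = 0; [i=3]; acc = 0; [i=4]; acc = 0; [i=5]; acc = 1; [i=6]; acc = 2; [i=7]; acc = 3; aux = 1; [i=0]; aux = -2; [i=1]; aux = 0; [i=2]; aux = 0; [i=3]; aux = 0; [i=4]; aux = 0; return 1
verdict: not equivalent; witness: a=1, b=3


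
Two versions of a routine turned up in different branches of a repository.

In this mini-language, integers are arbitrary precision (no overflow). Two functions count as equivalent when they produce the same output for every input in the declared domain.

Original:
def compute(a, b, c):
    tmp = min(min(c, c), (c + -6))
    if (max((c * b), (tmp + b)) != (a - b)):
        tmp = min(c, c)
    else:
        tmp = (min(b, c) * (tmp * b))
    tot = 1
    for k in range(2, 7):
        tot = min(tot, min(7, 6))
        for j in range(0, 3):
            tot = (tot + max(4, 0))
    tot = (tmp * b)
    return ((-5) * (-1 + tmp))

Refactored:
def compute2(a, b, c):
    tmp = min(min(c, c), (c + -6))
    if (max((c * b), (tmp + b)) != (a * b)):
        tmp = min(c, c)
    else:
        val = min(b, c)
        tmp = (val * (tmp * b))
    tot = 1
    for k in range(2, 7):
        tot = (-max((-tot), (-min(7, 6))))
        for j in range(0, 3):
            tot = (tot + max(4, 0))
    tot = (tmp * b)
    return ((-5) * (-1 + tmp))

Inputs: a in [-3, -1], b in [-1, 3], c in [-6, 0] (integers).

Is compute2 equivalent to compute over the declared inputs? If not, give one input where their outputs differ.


The rewrite breaks on a=-3, b=-1, c=-3, where the results are 20 and 140.
compute: tmp=-9, then (max((c * b), (tmp + b)) != (a - b)) is true, then tmp=-3, then tot=1, then (k=2), then tot=1, then (j=0), then tot=5, then (j=1), then tot=9, then (j=2), then tot=13, then (k=3), then tot=6, then (j=0), then tot=10, then (j=1), then tot=14, then (j=2), then tot=18, then (k=4), then tot=6, then (j=0), then tot=10, then (j=1), then tot=14, then (j=2), then tot=18, then (k=5), then tot=6, then (j=0), then tot=10, then (j=1), then tot=14, then (j=2), then tot=18, then (k=6), then tot=6, then (j=0), then tot=10, then (j=1), then tot=14, then (j=2), then tot=18, then tot=3, then returns 20
compute2: tmp=-9, then (max((c * b), (tmp + b)) != (a * b)) is false, then val=-3, then tmp=-27, then tot=1, then (k=2), then tot=1, then (j=0), then tot=5, then (j=1), then tot=9, then (j=2), then tot=13, then (k=3), then tot=6, then (j=0), then tot=10, then (j=1), then tot=14, then (j=2), then tot=18, then (k=4), then tot=6, then (j=0), then tot=10, then (j=1), then tot=14, then (j=2), then tot=18, then (k=5), then tot=6, then (j=0), then tot=10, then (j=1), then tot=14, then (j=2), then tot=18, then (k=6), then tot=6, then (j=0), then tot=10, then (j=1), then tot=14, then (j=2), then tot=18, then tot=27, then returns 140
verdict: not equivalent; witness: a=-3, b=-1, c=-3
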